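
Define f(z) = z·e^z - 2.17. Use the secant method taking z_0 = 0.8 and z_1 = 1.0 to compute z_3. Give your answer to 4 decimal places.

f(0.8) = -0.389567, f(1.0) = 0.548282
z_2 = 1.000000 − 0.548282·(1.000000 − 0.800000) / (0.548282 − (-0.389567)) = 1.000000 − (0.109656)/(0.937849) = 0.883077
f(0.883077) = -0.034430
z_3 = 0.883077 − (-0.034430)·(0.883077 − 1.000000) / (-0.034430 − 0.548282) = 0.883077 − (0.004026)/(-0.582712) = 0.889985

0.8900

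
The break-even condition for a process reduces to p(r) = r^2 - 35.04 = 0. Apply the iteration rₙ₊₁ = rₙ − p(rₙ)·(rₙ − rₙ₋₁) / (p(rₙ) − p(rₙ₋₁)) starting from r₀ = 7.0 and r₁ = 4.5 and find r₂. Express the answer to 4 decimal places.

5.7861

p(7.0) = 13.960000, p(4.5) = -14.790000
r₂ = 4.500000 − (-14.790000)·(4.500000 − 7.000000) / (-14.790000 − 13.960000) = 4.500000 − (36.975000)/(-28.750000) = 5.786087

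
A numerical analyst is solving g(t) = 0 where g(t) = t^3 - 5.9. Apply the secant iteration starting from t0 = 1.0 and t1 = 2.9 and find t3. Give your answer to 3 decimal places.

g(1.0) = -4.90000, g(2.9) = 18.48900
t2 = 2.90000 − 18.48900·(2.90000 − 1.00000) / (18.48900 − (-4.90000)) = 2.90000 − (35.12910)/(23.38900) = 1.39805
g(1.39805) = -3.16745
t3 = 1.39805 − (-3.16745)·(1.39805 − 2.90000) / (-3.16745 − 18.48900) = 1.39805 − (4.75735)/(-21.65645) = 1.61772

1.618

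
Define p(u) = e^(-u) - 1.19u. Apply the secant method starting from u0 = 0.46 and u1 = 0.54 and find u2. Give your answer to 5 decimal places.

0.50669

p(0.46) = 0.0838836, p(0.54) = -0.0598517
u2 = 0.5400000 − (-0.0598517)·(0.5400000 − 0.4600000) / (-0.0598517 − 0.0838836) = 0.5400000 − (-0.0047881)/(-0.1437354) = 0.5066878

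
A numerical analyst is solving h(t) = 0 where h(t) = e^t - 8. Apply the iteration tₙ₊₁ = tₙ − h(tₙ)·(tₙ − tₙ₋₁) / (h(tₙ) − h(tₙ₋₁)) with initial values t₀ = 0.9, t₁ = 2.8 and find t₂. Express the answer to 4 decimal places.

h(0.9) = -5.540397, h(2.8) = 8.444647
t₂ = 2.800000 − 8.444647·(2.800000 − 0.900000) / (8.444647 − (-5.540397)) = 2.800000 − (16.044829)/(13.985044) = 1.652715

1.6527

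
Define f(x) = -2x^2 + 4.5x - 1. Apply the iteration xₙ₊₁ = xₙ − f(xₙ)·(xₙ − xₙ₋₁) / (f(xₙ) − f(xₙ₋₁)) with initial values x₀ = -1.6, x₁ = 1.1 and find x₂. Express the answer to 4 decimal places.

0.8218

f(-1.6) = -13.320000, f(1.1) = 1.530000
x₂ = 1.100000 − 1.530000·(1.100000 − (-1.600000)) / (1.530000 − (-13.320000)) = 1.100000 − (4.131000)/(14.850000) = 0.821818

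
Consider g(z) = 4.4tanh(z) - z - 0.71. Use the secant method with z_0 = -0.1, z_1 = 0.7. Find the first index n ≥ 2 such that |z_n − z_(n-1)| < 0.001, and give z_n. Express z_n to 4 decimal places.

n = 5, z_n = 0.2129

g(-0.1) = -1.048539, g(0.7) = 1.249218
z_2 = 0.700000 − 1.249218·(0.800000)/(2.297757) = 0.265065;  |Δ| = 0.434935
g(0.265065) = 0.164654
z_3 = 0.265065 − 0.164654·(-0.434935)/(-1.084564) = 0.199035;  |Δ| = 0.066030
g(0.199035) = -0.044664
z_4 = 0.199035 − (-0.044664)·(-0.066030)/(-0.209318) = 0.213125;  |Δ| = 0.014089
g(0.213125) = 0.000679
z_5 = 0.213125 − 0.000679·(0.014089)/(0.045343) = 0.212914;  |Δ| = 0.000211
|z_5 − z_4| = 0.000211 < 0.001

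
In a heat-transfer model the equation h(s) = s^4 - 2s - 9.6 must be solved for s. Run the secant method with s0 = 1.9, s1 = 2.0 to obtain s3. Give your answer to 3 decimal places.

1.914

h(1.9) = -0.36790, h(2.0) = 2.40000
s2 = 2.00000 − 2.40000·(2.00000 − 1.90000) / (2.40000 − (-0.36790)) = 2.00000 − (0.24000)/(2.76790) = 1.91329
h(1.91329) = -0.02597
s3 = 1.91329 − (-0.02597)·(1.91329 − 2.00000) / (-0.02597 − 2.40000) = 1.91329 − (0.00225)/(-2.42597) = 1.91422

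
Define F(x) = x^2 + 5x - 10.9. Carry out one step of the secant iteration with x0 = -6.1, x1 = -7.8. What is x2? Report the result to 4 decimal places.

F(-6.1) = -4.190000, F(-7.8) = 10.940000
x2 = -7.800000 − 10.940000·(-7.800000 − (-6.100000)) / (10.940000 − (-4.190000)) = -7.800000 − (-18.598000)/(15.130000) = -6.570787

-6.5708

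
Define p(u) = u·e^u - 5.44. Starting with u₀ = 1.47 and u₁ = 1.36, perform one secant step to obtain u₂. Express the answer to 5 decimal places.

p(1.47) = 0.9533757, p(1.36) = -0.1411771
u₂ = 1.3600000 − (-0.1411771)·(1.3600000 − 1.4700000) / (-0.1411771 − 0.9533757) = 1.3600000 − (0.0155295)/(-1.0945528) = 1.3741880

1.37419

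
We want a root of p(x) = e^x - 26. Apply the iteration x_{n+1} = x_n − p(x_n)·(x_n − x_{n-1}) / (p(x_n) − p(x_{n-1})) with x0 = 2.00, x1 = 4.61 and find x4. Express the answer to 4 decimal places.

p(2.00) = -18.610944, p(4.61) = 74.484150
x2 = 4.610000 − 74.484150·(4.610000 − 2.000000) / (74.484150 − (-18.610944)) = 4.610000 − (194.403631)/(93.095094) = 2.521774
p(2.521774) = -13.549340
x3 = 2.521774 − (-13.549340)·(2.521774 − 4.610000) / (-13.549340 − 74.484150) = 2.521774 − (28.294090)/(-88.033490) = 2.843175
p(2.843175) = -8.829805
x4 = 2.843175 − (-8.829805)·(2.843175 − 2.521774) / (-8.829805 − (-13.549340)) = 2.843175 − (-2.837912)/(4.719536) = 3.444487

3.4445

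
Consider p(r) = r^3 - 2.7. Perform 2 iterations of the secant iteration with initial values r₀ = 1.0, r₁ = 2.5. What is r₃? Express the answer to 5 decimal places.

p(1.0) = -1.7000000, p(2.5) = 12.9250000
r₂ = 2.5000000 − 12.9250000·(2.5000000 − 1.0000000) / (12.9250000 − (-1.7000000)) = 2.5000000 − (19.3875000)/(14.6250000) = 1.1743590
p(1.1743590) = -1.0804192
r₃ = 1.1743590 − (-1.0804192)·(1.1743590 − 2.5000000) / (-1.0804192 − 12.9250000) = 1.1743590 − (1.4322480)/(-14.0054192) = 1.2766228

1.27662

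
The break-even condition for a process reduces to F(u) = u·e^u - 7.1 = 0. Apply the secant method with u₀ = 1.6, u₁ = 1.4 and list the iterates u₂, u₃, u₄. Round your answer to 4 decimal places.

F(1.6) = 0.824852, F(1.4) = -1.422720
u₂ = 1.400000 − (-1.422720)·(1.400000 − 1.600000) / (-1.422720 − 0.824852) = 1.400000 − (0.284544)/(-2.247572) = 1.526601
F(1.526601) = -0.073814
u₃ = 1.526601 − (-0.073814)·(1.526601 − 1.400000) / (-0.073814 − (-1.422720)) = 1.526601 − (-0.009345)/(1.348906) = 1.533528
F(1.533528) = 0.007137
u₄ = 1.533528 − 0.007137·(1.533528 − 1.526601) / (0.007137 − (-0.073814)) = 1.533528 − (0.000049)/(0.080951) = 1.532918

1.5266, 1.5335, 1.5329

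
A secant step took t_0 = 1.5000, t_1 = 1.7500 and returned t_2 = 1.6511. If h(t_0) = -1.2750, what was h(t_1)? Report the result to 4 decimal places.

0.8345

The secant line through (1.5000, -1.2750) and (1.7500, h(t_1)) crosses zero at t_2 = 1.6511.
So (1.5000, -1.2750), (1.7500, h(t_1)), (1.6511, 0) are collinear:
h(t_1) = -1.2750 · (1.7500 − 1.6511) / (1.5000 − 1.6511) = -1.2750 · (0.098900)/(-0.151100) = 0.834530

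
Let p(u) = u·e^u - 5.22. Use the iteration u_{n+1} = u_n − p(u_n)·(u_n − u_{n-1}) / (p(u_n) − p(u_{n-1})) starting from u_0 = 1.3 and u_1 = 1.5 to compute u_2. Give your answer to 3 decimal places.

p(1.3) = -0.44991, p(1.5) = 1.50253
u_2 = 1.50000 − 1.50253·(1.50000 − 1.30000) / (1.50253 − (-0.44991)) = 1.50000 − (0.30051)/(1.95245) = 1.34609

1.346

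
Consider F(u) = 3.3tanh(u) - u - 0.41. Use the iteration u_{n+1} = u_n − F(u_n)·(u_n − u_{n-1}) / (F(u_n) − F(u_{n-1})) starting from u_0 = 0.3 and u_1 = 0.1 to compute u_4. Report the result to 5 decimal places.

0.18106

F(0.3) = 0.2513316, F(0.1) = -0.1810956
u_2 = 0.1000000 − (-0.1810956)·(0.1000000 − 0.3000000) / (-0.1810956 − 0.2513316) = 0.1000000 − (0.0362191)/(-0.4324272) = 0.1837577
F(0.1837577) = 0.0059083
u_3 = 0.1837577 − 0.0059083·(0.1837577 − 0.1000000) / (0.0059083 − (-0.1810956)) = 0.1837577 − (0.0004949)/(0.1870039) = 0.1811114
F(0.1811114) = 0.0001062
u_4 = 0.1811114 − 0.0001062·(0.1811114 − 0.1837577) / (0.0001062 − 0.0059083) = 0.1811114 − (-0.0000003)/(-0.0058021) = 0.1810630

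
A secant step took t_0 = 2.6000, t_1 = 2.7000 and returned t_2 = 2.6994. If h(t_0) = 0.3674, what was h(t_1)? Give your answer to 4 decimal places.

-0.0022

The secant line through (2.6000, 0.3674) and (2.7000, h(t_1)) crosses zero at t_2 = 2.6994.
So (2.6000, 0.3674), (2.7000, h(t_1)), (2.6994, 0) are collinear:
h(t_1) = 0.3674 · (2.7000 − 2.6994) / (2.6000 − 2.6994) = 0.3674 · (0.000600)/(-0.099400) = -0.002218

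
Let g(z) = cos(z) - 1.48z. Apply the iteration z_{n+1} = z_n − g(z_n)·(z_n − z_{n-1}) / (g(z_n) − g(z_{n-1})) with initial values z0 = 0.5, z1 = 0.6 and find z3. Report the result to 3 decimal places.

0.569

g(0.5) = 0.13758, g(0.6) = -0.06266
z2 = 0.60000 − (-0.06266)·(0.60000 − 0.50000) / (-0.06266 − 0.13758) = 0.60000 − (-0.00627)/(-0.20025) = 0.56871
g(0.56871) = 0.00091
z3 = 0.56871 − 0.00091·(0.56871 − 0.60000) / (0.00091 − (-0.06266)) = 0.56871 − (-0.00003)/(0.06358) = 0.56916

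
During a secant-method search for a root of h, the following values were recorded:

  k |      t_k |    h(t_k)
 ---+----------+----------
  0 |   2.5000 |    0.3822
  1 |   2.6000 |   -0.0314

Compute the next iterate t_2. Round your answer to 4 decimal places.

t_2 = 2.6000 − (-0.0314)·(2.6000 − 2.5000) / (-0.0314 − 0.3822)
   = 2.6000 − (-0.003140)/(-0.413600) = 2.592408

2.5924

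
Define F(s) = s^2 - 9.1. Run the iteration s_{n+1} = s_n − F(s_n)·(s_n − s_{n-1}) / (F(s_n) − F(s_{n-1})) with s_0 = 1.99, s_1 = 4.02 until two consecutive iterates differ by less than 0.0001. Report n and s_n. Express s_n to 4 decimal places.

F(1.99) = -5.139900, F(4.02) = 7.060400
s_2 = 4.020000 − 7.060400·(2.030000)/(12.200300) = 2.845225;  |Δ| = 1.174775
F(2.845225) = -1.004697
s_3 = 2.845225 − (-1.004697)·(-1.174775)/(-8.065097) = 2.991570;  |Δ| = 0.146346
F(2.991570) = -0.150506
s_4 = 2.991570 − (-0.150506)·(0.146346)/(0.854190) = 3.017356;  |Δ| = 0.025786
F(3.017356) = 0.004439
s_5 = 3.017356 − 0.004439·(0.025786)/(0.154945) = 3.016618;  |Δ| = 0.000739
F(3.016618) = -0.000019
s_6 = 3.016618 − (-0.000019)·(-0.000739)/(-0.004457) = 3.016621;  |Δ| = 0.000003
|s_6 − s_5| = 0.000003 < 0.0001

n = 6, s_n = 3.0166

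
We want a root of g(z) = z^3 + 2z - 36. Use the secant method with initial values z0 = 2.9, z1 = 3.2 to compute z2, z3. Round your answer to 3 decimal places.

g(2.9) = -5.81100, g(3.2) = 3.16800
z2 = 3.20000 − 3.16800·(3.20000 − 2.90000) / (3.16800 − (-5.81100)) = 3.20000 − (0.95040)/(8.97900) = 3.09415
g(3.09415) = -0.18894
z3 = 3.09415 − (-0.18894)·(3.09415 − 3.20000) / (-0.18894 − 3.16800) = 3.09415 − (0.02000)/(-3.35694) = 3.10011

3.094, 3.100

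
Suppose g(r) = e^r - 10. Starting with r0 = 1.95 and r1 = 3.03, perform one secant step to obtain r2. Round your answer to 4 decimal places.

g(1.95) = -2.971312, g(3.03) = 10.697233
r2 = 3.030000 − 10.697233·(3.030000 − 1.950000) / (10.697233 − (-2.971312)) = 3.030000 − (11.553011)/(13.668545) = 2.184774

2.1848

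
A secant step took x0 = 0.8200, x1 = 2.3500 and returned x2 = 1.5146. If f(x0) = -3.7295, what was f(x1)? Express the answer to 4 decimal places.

The secant line through (0.8200, -3.7295) and (2.3500, f(x1)) crosses zero at x2 = 1.5146.
So (0.8200, -3.7295), (2.3500, f(x1)), (1.5146, 0) are collinear:
f(x1) = -3.7295 · (2.3500 − 1.5146) / (0.8200 − 1.5146) = -3.7295 · (0.835400)/(-0.694600) = 4.485494

4.4855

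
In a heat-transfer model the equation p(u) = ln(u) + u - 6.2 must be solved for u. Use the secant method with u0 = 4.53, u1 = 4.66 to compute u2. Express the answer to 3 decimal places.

p(4.53) = -0.15928, p(4.66) = -0.00098
u2 = 4.66000 − (-0.00098)·(4.66000 − 4.53000) / (-0.00098 − (-0.15928)) = 4.66000 − (-0.00013)/(0.15829) = 4.66081

4.661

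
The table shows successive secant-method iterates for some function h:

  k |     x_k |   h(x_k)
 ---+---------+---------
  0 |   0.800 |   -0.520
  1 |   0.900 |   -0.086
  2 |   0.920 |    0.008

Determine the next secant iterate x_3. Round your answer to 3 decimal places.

0.918

x_3 = 0.920 − 0.008·(0.920 − 0.900) / (0.008 − (-0.086))
   = 0.920 − (0.00016)/(0.09400) = 0.91830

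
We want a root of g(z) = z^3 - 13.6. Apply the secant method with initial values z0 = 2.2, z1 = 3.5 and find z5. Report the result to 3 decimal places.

g(2.2) = -2.95200, g(3.5) = 29.27500
z2 = 3.50000 − 29.27500·(3.50000 − 2.20000) / (29.27500 − (-2.95200)) = 3.50000 − (38.05750)/(32.22700) = 2.31908
g(2.31908) = -1.12768
z3 = 2.31908 − (-1.12768)·(2.31908 − 3.50000) / (-1.12768 − 29.27500) = 2.31908 − (1.33170)/(-30.40268) = 2.36288
g(2.36288) = -0.40753
z4 = 2.36288 − (-0.40753)·(2.36288 − 2.31908) / (-0.40753 − (-1.12768)) = 2.36288 − (-0.01785)/(0.72015) = 2.38767
g(2.38767) = 0.01202
z5 = 2.38767 − 0.01202·(2.38767 − 2.36288) / (0.01202 − (-0.40753)) = 2.38767 − (0.00030)/(0.41955) = 2.38696

2.387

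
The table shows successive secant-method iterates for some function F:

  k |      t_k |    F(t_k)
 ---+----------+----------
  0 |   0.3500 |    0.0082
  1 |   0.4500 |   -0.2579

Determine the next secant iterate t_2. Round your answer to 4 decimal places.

0.3531

t_2 = 0.4500 − (-0.2579)·(0.4500 − 0.3500) / (-0.2579 − 0.0082)
   = 0.4500 − (-0.025790)/(-0.266100) = 0.353082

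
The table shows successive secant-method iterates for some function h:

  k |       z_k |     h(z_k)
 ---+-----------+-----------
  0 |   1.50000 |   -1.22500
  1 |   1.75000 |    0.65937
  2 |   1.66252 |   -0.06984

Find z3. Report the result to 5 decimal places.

z3 = 1.66252 − (-0.06984)·(1.66252 − 1.75000) / (-0.06984 − 0.65937)
   = 1.66252 − (0.0061096)/(-0.7292100) = 1.6708984

1.67090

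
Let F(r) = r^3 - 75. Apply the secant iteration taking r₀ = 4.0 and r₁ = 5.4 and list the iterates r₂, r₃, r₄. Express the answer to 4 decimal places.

F(4.0) = -11.000000, F(5.4) = 82.464000
r₂ = 5.400000 − 82.464000·(5.400000 − 4.000000) / (82.464000 − (-11.000000)) = 5.400000 − (115.449600)/(93.464000) = 4.164769
F(4.164769) = -2.760812
r₃ = 4.164769 − (-2.760812)·(4.164769 − 5.400000) / (-2.760812 − 82.464000) = 4.164769 − (3.410240)/(-85.224812) = 4.204784
F(4.204784) = -0.658544
r₄ = 4.204784 − (-0.658544)·(4.204784 − 4.164769) / (-0.658544 − (-2.760812)) = 4.204784 − (-0.026351)/(2.102268) = 4.217319

4.1648, 4.2048, 4.2173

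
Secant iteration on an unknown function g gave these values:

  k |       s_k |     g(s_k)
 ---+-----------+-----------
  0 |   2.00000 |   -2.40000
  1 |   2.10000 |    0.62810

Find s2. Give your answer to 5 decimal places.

s2 = 2.10000 − 0.62810·(2.10000 − 2.00000) / (0.62810 − (-2.40000))
   = 2.10000 − (0.0628100)/(3.0281000) = 2.0792576

2.07926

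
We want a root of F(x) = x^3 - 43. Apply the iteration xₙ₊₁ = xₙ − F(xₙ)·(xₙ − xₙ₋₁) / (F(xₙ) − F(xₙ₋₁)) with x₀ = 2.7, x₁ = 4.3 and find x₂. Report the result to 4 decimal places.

F(2.7) = -23.317000, F(4.3) = 36.507000
x₂ = 4.300000 − 36.507000·(4.300000 − 2.700000) / (36.507000 − (-23.317000)) = 4.300000 − (58.411200)/(59.824000) = 3.323616

3.3236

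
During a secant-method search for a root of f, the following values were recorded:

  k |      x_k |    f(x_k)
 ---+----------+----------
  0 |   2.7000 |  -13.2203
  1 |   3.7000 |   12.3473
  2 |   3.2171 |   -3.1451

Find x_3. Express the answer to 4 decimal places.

x_3 = 3.2171 − (-3.1451)·(3.2171 − 3.7000) / (-3.1451 − 12.3473)
   = 3.2171 − (1.518769)/(-15.492400) = 3.315133

3.3151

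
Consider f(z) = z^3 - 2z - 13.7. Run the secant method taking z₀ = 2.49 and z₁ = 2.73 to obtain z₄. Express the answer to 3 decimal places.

2.670

f(2.49) = -3.24175, f(2.73) = 1.18642
z₂ = 2.73000 − 1.18642·(2.73000 − 2.49000) / (1.18642 − (-3.24175)) = 2.73000 − (0.28474)/(4.42817) = 2.66570
f(2.66570) = -0.08909
z₃ = 2.66570 − (-0.08909)·(2.66570 − 2.73000) / (-0.08909 − 1.18642) = 2.66570 − (0.00573)/(-1.27551) = 2.67019
f(2.67019) = -0.00217
z₄ = 2.67019 − (-0.00217)·(2.67019 − 2.66570) / (-0.00217 − (-0.08909)) = 2.67019 − (-0.00001)/(0.08692) = 2.67030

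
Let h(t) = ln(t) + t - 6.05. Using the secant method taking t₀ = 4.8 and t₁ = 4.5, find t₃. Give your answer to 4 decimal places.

h(4.8) = 0.318616, h(4.5) = -0.045923
t₂ = 4.500000 − (-0.045923)·(4.500000 − 4.800000) / (-0.045923 − 0.318616) = 4.500000 − (0.013777)/(-0.364539) = 4.537792
h(4.537792) = 0.000233
t₃ = 4.537792 − 0.000233·(4.537792 − 4.500000) / (0.000233 − (-0.045923)) = 4.537792 − (0.000009)/(0.046156) = 4.537602

4.5376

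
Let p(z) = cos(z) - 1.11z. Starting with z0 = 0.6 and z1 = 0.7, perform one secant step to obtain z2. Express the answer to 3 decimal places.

0.693

p(0.6) = 0.15934, p(0.7) = -0.01216
z2 = 0.70000 − (-0.01216)·(0.70000 − 0.60000) / (-0.01216 − 0.15934) = 0.70000 − (-0.00122)/(-0.17149) = 0.69291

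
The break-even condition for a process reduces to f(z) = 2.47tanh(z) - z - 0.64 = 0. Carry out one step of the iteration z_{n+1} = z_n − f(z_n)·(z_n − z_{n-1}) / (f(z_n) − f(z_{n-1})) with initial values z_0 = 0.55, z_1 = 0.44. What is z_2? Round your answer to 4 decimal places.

f(0.55) = 0.046285, f(0.44) = -0.058298
z_2 = 0.440000 − (-0.058298)·(0.440000 − 0.550000) / (-0.058298 − 0.046285) = 0.440000 − (0.006413)/(-0.104583) = 0.501318

0.5013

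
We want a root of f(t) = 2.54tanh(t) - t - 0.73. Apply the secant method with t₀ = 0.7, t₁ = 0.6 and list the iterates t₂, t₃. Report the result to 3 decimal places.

0.552, 0.560

f(0.7) = 0.10509, f(0.6) = 0.03411
t₂ = 0.60000 − 0.03411·(0.60000 − 0.70000) / (0.03411 − 0.10509) = 0.60000 − (-0.00341)/(-0.07099) = 0.55196
f(0.55196) = -0.00692
t₃ = 0.55196 − (-0.00692)·(0.55196 − 0.60000) / (-0.00692 − 0.03411) = 0.55196 − (0.00033)/(-0.04102) = 0.56005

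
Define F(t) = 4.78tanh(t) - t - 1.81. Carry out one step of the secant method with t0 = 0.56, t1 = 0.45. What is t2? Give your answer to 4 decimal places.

0.5388

F(0.56) = 0.058132, F(0.45) = -0.243323
t2 = 0.450000 − (-0.243323)·(0.450000 − 0.560000) / (-0.243323 − 0.058132) = 0.450000 − (0.026766)/(-0.301455) = 0.538788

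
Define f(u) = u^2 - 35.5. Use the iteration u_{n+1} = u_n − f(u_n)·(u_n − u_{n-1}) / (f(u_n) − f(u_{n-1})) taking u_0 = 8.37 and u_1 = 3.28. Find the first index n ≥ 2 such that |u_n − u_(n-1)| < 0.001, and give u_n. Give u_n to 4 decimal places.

n = 6, u_n = 5.9582

f(8.37) = 34.556900, f(3.28) = -24.741600
u_2 = 3.280000 − (-24.741600)·(-5.090000)/(-59.298500) = 5.403742;  |Δ| = 2.123742
f(5.403742) = -6.299567
u_3 = 5.403742 − (-6.299567)·(2.123742)/(18.442033) = 6.129186;  |Δ| = 0.725444
f(6.129186) = 2.066925
u_4 = 6.129186 − 2.066925·(0.725444)/(8.366492) = 5.949967;  |Δ| = 0.179219
f(5.949967) = -0.097894
u_5 = 5.949967 − (-0.097894)·(-0.179219)/(-2.164819) = 5.958071;  |Δ| = 0.008104
f(5.958071) = -0.001387
u_6 = 5.958071 − (-0.001387)·(0.008104)/(0.096507) = 5.958188;  |Δ| = 0.000116
|u_6 − u_5| = 0.000116 < 0.001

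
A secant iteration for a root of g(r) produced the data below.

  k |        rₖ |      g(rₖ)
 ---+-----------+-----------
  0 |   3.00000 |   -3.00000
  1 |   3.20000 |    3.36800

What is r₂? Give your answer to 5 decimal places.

3.09422

r₂ = 3.20000 − 3.36800·(3.20000 − 3.00000) / (3.36800 − (-3.00000))
   = 3.20000 − (0.6736000)/(6.3680000) = 3.0942211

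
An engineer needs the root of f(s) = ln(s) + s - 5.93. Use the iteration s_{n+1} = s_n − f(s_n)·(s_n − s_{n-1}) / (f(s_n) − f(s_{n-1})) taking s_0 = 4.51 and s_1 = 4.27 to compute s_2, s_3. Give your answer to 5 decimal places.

f(4.51) = 0.0862972, f(4.27) = -0.2083862
s_2 = 4.2700000 − (-0.2083862)·(4.2700000 − 4.5100000) / (-0.2083862 − 0.0862972) = 4.2700000 − (0.0500127)/(-0.2946833) = 4.4397167
f(4.4397167) = 0.0003073
s_3 = 4.4397167 − 0.0003073·(4.4397167 − 4.2700000) / (0.0003073 − (-0.2083862)) = 4.4397167 − (0.0000521)/(0.2086934) = 4.4394668

4.43972, 4.43947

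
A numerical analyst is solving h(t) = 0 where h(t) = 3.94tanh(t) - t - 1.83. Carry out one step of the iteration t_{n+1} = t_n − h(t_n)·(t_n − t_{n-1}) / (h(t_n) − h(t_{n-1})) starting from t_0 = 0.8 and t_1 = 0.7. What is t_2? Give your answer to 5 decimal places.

h(0.8) = -0.0136951, h(0.7) = -0.1487910
t_2 = 0.7000000 − (-0.1487910)·(0.7000000 − 0.8000000) / (-0.1487910 − (-0.0136951)) = 0.7000000 − (0.0148791)/(-0.1350958) = 0.8101373

0.81014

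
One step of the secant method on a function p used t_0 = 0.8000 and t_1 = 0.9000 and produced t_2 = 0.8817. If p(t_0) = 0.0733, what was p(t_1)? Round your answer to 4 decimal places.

-0.0164

The secant line through (0.8000, 0.0733) and (0.9000, p(t_1)) crosses zero at t_2 = 0.8817.
So (0.8000, 0.0733), (0.9000, p(t_1)), (0.8817, 0) are collinear:
p(t_1) = 0.0733 · (0.9000 − 0.8817) / (0.8000 − 0.8817) = 0.0733 · (0.018300)/(-0.081700) = -0.016418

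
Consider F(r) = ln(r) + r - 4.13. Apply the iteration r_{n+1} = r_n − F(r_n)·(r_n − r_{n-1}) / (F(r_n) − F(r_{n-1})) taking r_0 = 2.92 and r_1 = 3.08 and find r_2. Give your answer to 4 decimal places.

F(2.92) = -0.138416, F(3.08) = 0.074930
r_2 = 3.080000 − 0.074930·(3.080000 − 2.920000) / (0.074930 − (-0.138416)) = 3.080000 − (0.011989)/(0.213346) = 3.023806

3.0238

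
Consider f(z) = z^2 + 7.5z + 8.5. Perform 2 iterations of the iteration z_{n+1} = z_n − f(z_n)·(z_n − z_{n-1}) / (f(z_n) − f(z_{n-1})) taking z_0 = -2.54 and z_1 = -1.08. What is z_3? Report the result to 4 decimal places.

-1.3973

f(-2.54) = -4.098400, f(-1.08) = 1.566400
z_2 = -1.080000 − 1.566400·(-1.080000 − (-2.540000)) / (1.566400 − (-4.098400)) = -1.080000 − (2.286944)/(5.664800) = -1.483711
f(-1.483711) = -0.426436
z_3 = -1.483711 − (-0.426436)·(-1.483711 − (-1.080000)) / (-0.426436 − 1.566400) = -1.483711 − (0.172157)/(-1.992836) = -1.397323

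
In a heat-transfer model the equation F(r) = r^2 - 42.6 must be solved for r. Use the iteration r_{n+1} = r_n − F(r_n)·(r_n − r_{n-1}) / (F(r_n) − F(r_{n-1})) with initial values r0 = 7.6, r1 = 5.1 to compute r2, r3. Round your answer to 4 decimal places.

6.4063, 6.5418

F(7.6) = 15.160000, F(5.1) = -16.590000
r2 = 5.100000 − (-16.590000)·(5.100000 − 7.600000) / (-16.590000 − 15.160000) = 5.100000 − (41.475000)/(-31.750000) = 6.406299
F(6.406299) = -1.559330
r3 = 6.406299 − (-1.559330)·(6.406299 − 5.100000) / (-1.559330 − (-16.590000)) = 6.406299 − (-2.036952)/(15.030670) = 6.541819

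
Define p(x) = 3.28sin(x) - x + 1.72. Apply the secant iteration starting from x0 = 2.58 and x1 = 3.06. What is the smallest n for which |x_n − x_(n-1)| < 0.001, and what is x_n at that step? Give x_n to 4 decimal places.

p(2.58) = 0.886714, p(3.06) = -1.072673
x2 = 3.060000 − (-1.072673)·(0.480000)/(-1.959387) = 2.797222;  |Δ| = 0.262778
p(2.797222) = 0.030118
x3 = 2.797222 − 0.030118·(-0.262778)/(1.102791) = 2.804399;  |Δ| = 0.007177
p(2.804399) = 0.000756
x4 = 2.804399 − 0.000756·(0.007177)/(-0.029363) = 2.804584;  |Δ| = 0.000185
|x4 − x3| = 0.000185 < 0.001

n = 4, x_n = 2.8046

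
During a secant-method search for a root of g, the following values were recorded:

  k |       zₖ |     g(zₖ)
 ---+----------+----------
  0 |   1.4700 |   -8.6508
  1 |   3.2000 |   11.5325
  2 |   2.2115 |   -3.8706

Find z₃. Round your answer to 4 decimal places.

z₃ = 2.2115 − (-3.8706)·(2.2115 − 3.2000) / (-3.8706 − 11.5325)
   = 2.2115 − (3.826088)/(-15.403100) = 2.459897

2.4599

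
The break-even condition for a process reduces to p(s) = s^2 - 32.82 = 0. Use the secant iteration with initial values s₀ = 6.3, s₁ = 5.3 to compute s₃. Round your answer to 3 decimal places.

5.730

p(6.3) = 6.87000, p(5.3) = -4.73000
s₂ = 5.30000 − (-4.73000)·(5.30000 − 6.30000) / (-4.73000 − 6.87000) = 5.30000 − (4.73000)/(-11.60000) = 5.70776
p(5.70776) = -0.24149
s₃ = 5.70776 − (-0.24149)·(5.70776 − 5.30000) / (-0.24149 − (-4.73000)) = 5.70776 − (-0.09847)/(4.48851) = 5.72970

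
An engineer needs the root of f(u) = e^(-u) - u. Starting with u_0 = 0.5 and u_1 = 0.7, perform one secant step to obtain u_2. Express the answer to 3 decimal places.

f(0.5) = 0.10653, f(0.7) = -0.20341
u_2 = 0.70000 − (-0.20341)·(0.70000 − 0.50000) / (-0.20341 − 0.10653) = 0.70000 − (-0.04068)/(-0.30995) = 0.56874

0.569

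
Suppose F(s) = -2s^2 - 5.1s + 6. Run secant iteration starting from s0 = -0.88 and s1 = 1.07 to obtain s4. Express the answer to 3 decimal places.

0.876

F(-0.88) = 8.93920, F(1.07) = -1.74680
s2 = 1.07000 − (-1.74680)·(1.07000 − (-0.88000)) / (-1.74680 − 8.93920) = 1.07000 − (-3.40626)/(-10.68600) = 0.75124
F(0.75124) = 1.03995
s3 = 0.75124 − 1.03995·(0.75124 − 1.07000) / (1.03995 − (-1.74680)) = 0.75124 − (-0.33149)/(2.78675) = 0.87019
F(0.87019) = 0.04754
s4 = 0.87019 − 0.04754·(0.87019 − 0.75124) / (0.04754 − 1.03995) = 0.87019 − (0.00565)/(-0.99241) = 0.87589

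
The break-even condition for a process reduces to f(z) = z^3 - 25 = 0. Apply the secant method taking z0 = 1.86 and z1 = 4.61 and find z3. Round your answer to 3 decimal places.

2.702

f(1.86) = -18.56514, f(4.61) = 72.97218
z2 = 4.61000 − 72.97218·(4.61000 − 1.86000) / (72.97218 − (-18.56514)) = 4.61000 − (200.67350)/(91.53733) = 2.41774
f(2.41774) = -10.86716
z3 = 2.41774 − (-10.86716)·(2.41774 − 4.61000) / (-10.86716 − 72.97218) = 2.41774 − (23.82362)/(-83.83934) = 2.70190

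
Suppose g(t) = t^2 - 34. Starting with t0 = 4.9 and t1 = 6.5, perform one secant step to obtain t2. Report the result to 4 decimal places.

g(4.9) = -9.990000, g(6.5) = 8.250000
t2 = 6.500000 − 8.250000·(6.500000 − 4.900000) / (8.250000 − (-9.990000)) = 6.500000 − (13.200000)/(18.240000) = 5.776316

5.7763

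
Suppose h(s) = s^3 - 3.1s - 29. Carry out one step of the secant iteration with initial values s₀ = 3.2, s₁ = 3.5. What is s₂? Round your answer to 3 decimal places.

3.401

h(3.2) = -6.15200, h(3.5) = 3.02500
s₂ = 3.50000 − 3.02500·(3.50000 − 3.20000) / (3.02500 − (-6.15200)) = 3.50000 − (0.90750)/(9.17700) = 3.40111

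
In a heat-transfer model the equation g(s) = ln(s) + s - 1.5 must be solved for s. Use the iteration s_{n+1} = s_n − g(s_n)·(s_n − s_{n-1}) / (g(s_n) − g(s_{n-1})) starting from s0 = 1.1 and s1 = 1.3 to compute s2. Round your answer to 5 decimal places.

1.26602

g(1.1) = -0.3046898, g(1.3) = 0.0623643
s2 = 1.3000000 − 0.0623643·(1.3000000 − 1.1000000) / (0.0623643 − (-0.3046898)) = 1.3000000 − (0.0124729)/(0.3670541) = 1.2660190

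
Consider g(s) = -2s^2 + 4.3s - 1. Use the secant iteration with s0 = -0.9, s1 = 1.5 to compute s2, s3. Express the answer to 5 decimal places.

1.19355, 2.37389

g(-0.9) = -6.4900000, g(1.5) = 0.9500000
s2 = 1.5000000 − 0.9500000·(1.5000000 − (-0.9000000)) / (0.9500000 − (-6.4900000)) = 1.5000000 − (2.2800000)/(7.4400000) = 1.1935484
g(1.1935484) = 1.2831426
s3 = 1.1935484 − 1.2831426·(1.1935484 − 1.5000000) / (1.2831426 − 0.9500000) = 1.1935484 − (-0.3932211)/(0.3331426) = 2.3738872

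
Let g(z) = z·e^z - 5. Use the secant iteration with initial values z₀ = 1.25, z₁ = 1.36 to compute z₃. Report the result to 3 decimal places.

1.327

g(1.25) = -0.63707, g(1.36) = 0.29882
z₂ = 1.36000 − 0.29882·(1.36000 − 1.25000) / (0.29882 − (-0.63707)) = 1.36000 − (0.03287)/(0.93589) = 1.32488
g(1.32488) = -0.01617
z₃ = 1.32488 − (-0.01617)·(1.32488 − 1.36000) / (-0.01617 − 0.29882) = 1.32488 − (0.00057)/(-0.31499) = 1.32668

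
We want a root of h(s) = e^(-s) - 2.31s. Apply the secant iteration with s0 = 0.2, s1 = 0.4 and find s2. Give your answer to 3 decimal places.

0.317

h(0.2) = 0.35673, h(0.4) = -0.25368
s2 = 0.40000 − (-0.25368)·(0.40000 − 0.20000) / (-0.25368 − 0.35673) = 0.40000 − (-0.05074)/(-0.61041) = 0.31688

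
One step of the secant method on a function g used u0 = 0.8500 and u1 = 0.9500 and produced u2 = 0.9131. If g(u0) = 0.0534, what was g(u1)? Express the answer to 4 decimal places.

-0.0312

The secant line through (0.8500, 0.0534) and (0.9500, g(u1)) crosses zero at u2 = 0.9131.
So (0.8500, 0.0534), (0.9500, g(u1)), (0.9131, 0) are collinear:
g(u1) = 0.0534 · (0.9500 − 0.9131) / (0.8500 − 0.9131) = 0.0534 · (0.036900)/(-0.063100) = -0.031228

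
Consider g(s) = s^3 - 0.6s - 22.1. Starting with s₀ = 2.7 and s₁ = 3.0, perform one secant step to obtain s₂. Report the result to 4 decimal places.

2.8697

g(2.7) = -4.037000, g(3.0) = 3.100000
s₂ = 3.000000 − 3.100000·(3.000000 − 2.700000) / (3.100000 − (-4.037000)) = 3.000000 − (0.930000)/(7.137000) = 2.869693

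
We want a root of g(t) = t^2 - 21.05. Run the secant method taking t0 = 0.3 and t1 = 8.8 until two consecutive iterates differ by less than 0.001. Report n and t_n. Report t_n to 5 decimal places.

n = 7, t_n = 4.58803

g(0.3) = -20.9600000, g(8.8) = 56.3900000
t2 = 8.8000000 − 56.3900000·(8.5000000)/(77.3500000) = 2.6032967;  |Δ| = 6.1967033
g(2.6032967) = -14.2728463
t3 = 2.6032967 − (-14.2728463)·(-6.1967033)/(-70.6628463) = 3.8549388;  |Δ| = 1.2516421
g(3.8549388) = -6.1894468
t4 = 3.8549388 − (-6.1894468)·(1.2516421)/(8.0833995) = 4.8133193;  |Δ| = 0.9583805
g(4.8133193) = 2.1180425
t5 = 4.8133193 − 2.1180425·(0.9583805)/(8.3074893) = 4.5689746;  |Δ| = 0.2443446
g(4.5689746) = -0.1744708
t6 = 4.5689746 − (-0.1744708)·(-0.2443446)/(-2.2925133) = 4.5875704;  |Δ| = 0.0185958
g(4.5875704) = -0.0041980
t7 = 4.5875704 − (-0.0041980)·(0.0185958)/(0.1702729) = 4.5880289;  |Δ| = 0.0004585
|t7 − t6| = 0.0004585 < 0.001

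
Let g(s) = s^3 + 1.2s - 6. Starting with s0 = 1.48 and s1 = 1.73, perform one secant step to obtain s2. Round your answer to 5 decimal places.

g(1.48) = -0.9822080, g(1.73) = 1.2537170
s2 = 1.7300000 − 1.2537170·(1.7300000 − 1.4800000) / (1.2537170 − (-0.9822080)) = 1.7300000 − (0.3134292)/(2.2359250) = 1.5898212

1.58982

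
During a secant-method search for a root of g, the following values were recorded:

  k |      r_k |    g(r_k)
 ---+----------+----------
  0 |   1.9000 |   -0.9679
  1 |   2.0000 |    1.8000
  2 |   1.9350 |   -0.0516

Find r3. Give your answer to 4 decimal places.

r3 = 1.9350 − (-0.0516)·(1.9350 − 2.0000) / (-0.0516 − 1.8000)
   = 1.9350 − (0.003354)/(-1.851600) = 1.936811

1.9368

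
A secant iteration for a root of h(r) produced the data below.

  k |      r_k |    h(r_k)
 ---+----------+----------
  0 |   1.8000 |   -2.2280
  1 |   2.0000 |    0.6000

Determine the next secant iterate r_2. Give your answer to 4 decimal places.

r_2 = 2.0000 − 0.6000·(2.0000 − 1.8000) / (0.6000 − (-2.2280))
   = 2.0000 − (0.120000)/(2.828000) = 1.957567

1.9576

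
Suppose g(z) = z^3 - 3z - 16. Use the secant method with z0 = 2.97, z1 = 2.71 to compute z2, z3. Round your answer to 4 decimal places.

2.9093, 2.9143

g(2.97) = 1.288073, g(2.71) = -4.227489
z2 = 2.710000 − (-4.227489)·(2.710000 − 2.970000) / (-4.227489 − 1.288073) = 2.710000 − (1.099147)/(-5.515562) = 2.909281
g(2.909281) = -0.103931
z3 = 2.909281 − (-0.103931)·(2.909281 − 2.710000) / (-0.103931 − (-4.227489)) = 2.909281 − (-0.020712)/(4.123558) = 2.914304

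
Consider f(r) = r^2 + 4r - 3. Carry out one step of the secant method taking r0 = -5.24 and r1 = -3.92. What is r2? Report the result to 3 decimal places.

-4.562

f(-5.24) = 3.49760, f(-3.92) = -3.31360
r2 = -3.92000 − (-3.31360)·(-3.92000 − (-5.24000)) / (-3.31360 − 3.49760) = -3.92000 − (-4.37395)/(-6.81120) = -4.56217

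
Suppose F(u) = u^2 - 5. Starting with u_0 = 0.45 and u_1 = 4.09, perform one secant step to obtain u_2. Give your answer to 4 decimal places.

F(0.45) = -4.797500, F(4.09) = 11.728100
u_2 = 4.090000 − 11.728100·(4.090000 − 0.450000) / (11.728100 − (-4.797500)) = 4.090000 − (42.690284)/(16.525600) = 1.506718

1.5067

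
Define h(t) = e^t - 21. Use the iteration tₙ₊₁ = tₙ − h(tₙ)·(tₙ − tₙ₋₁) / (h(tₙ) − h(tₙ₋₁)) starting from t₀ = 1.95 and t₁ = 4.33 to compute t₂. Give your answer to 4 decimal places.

2.4325

h(1.95) = -13.971312, h(4.33) = 54.944287
t₂ = 4.330000 − 54.944287·(4.330000 − 1.950000) / (54.944287 − (-13.971312)) = 4.330000 − (130.767402)/(68.915599) = 2.432499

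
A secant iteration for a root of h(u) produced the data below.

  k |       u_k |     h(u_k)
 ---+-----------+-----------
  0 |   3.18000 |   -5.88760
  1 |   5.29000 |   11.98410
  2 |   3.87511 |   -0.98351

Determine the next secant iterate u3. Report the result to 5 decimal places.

u3 = 3.87511 − (-0.98351)·(3.87511 − 5.29000) / (-0.98351 − 11.98410)
   = 3.87511 − (1.3915585)/(-12.9676100) = 3.9824203

3.98242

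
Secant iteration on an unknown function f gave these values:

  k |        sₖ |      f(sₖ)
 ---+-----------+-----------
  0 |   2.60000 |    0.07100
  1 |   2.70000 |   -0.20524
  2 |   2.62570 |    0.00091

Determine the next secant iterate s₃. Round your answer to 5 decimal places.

s₃ = 2.62570 − 0.00091·(2.62570 − 2.70000) / (0.00091 − (-0.20524))
   = 2.62570 − (-0.0000676)/(0.2061500) = 2.6260280

2.62603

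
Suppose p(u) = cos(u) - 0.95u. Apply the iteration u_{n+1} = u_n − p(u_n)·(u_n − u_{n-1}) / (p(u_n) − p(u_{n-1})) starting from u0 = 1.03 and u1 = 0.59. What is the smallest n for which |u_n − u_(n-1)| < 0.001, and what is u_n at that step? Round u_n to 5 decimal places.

n = 4, u_n = 0.76173

p(1.03) = -0.4636812, p(0.59) = 0.2704407
u2 = 0.5900000 − 0.2704407·(-0.4400000)/(0.7341218) = 0.7520901;  |Δ| = 0.1620901
p(0.7520901) = 0.0157769
u3 = 0.7520901 − 0.0157769·(0.1620901)/(-0.2546637) = 0.7621319;  |Δ| = 0.0100418
p(0.7621319) = -0.0006597
u4 = 0.7621319 − (-0.0006597)·(0.0100418)/(-0.0164367) = 0.7617289;  |Δ| = 0.0004030
|u4 − u3| = 0.0004030 < 0.001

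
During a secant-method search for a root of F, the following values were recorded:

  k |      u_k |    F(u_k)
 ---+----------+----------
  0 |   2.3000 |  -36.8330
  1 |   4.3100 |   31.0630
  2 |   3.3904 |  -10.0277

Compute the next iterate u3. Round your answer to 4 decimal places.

u3 = 3.3904 − (-10.0277)·(3.3904 − 4.3100) / (-10.0277 − 31.0630)
   = 3.3904 − (9.221473)/(-41.090700) = 3.614818

3.6148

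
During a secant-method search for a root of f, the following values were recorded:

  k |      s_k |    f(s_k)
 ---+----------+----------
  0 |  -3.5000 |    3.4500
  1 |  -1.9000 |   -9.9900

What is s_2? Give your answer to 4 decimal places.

s_2 = -1.9000 − (-9.9900)·(-1.9000 − (-3.5000)) / (-9.9900 − 3.4500)
   = -1.9000 − (-15.984000)/(-13.440000) = -3.089286

-3.0893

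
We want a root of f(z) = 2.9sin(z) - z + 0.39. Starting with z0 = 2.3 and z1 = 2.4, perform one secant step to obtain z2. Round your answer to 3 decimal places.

f(2.3) = 0.25255, f(2.4) = -0.05116
z2 = 2.40000 − (-0.05116)·(2.40000 − 2.30000) / (-0.05116 − 0.25255) = 2.40000 − (-0.00512)/(-0.30370) = 2.38316

2.383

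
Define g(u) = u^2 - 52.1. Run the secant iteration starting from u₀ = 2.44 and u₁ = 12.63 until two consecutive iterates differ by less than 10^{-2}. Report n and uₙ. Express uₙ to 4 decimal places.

n = 6, uₙ = 7.2180

g(2.44) = -46.146400, g(12.63) = 107.416900
u₂ = 12.630000 − 107.416900·(10.190000)/(153.563300) = 5.502137;  |Δ| = 7.127863
g(5.502137) = -21.826492
u₃ = 5.502137 − (-21.826492)·(-7.127863)/(-129.243392) = 6.705883;  |Δ| = 1.203746
g(6.705883) = -7.131134
u₄ = 6.705883 − (-7.131134)·(1.203746)/(14.695358) = 7.290018;  |Δ| = 0.584135
g(7.290018) = 1.044364
u₅ = 7.290018 − 1.044364·(0.584135)/(8.175498) = 7.215399;  |Δ| = 0.074619
g(7.215399) = -0.038020
u₆ = 7.215399 − (-0.038020)·(-0.074619)/(-1.082384) = 7.218020;  |Δ| = 0.002621
|u₆ − u₅| = 0.002621 < 10^{-2}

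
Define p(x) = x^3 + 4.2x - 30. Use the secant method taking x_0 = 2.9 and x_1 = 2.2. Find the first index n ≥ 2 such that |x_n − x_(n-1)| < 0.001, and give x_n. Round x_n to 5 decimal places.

n = 5, x_n = 2.66027

p(2.9) = 6.5690000, p(2.2) = -10.1120000
x_2 = 2.2000000 − (-10.1120000)·(-0.7000000)/(-16.6810000) = 2.6243391;  |Δ| = 0.4243391
p(2.6243391) = -0.9035445
x_3 = 2.6243391 − (-0.9035445)·(0.4243391)/(9.2084555) = 2.6659757;  |Δ| = 0.0416367
p(2.6659757) = 0.1453246
x_4 = 2.6659757 − 0.1453246·(0.0416367)/(1.0488691) = 2.6602068;  |Δ| = 0.0057689
p(2.6602068) = -0.0016451
x_5 = 2.6602068 − (-0.0016451)·(-0.0057689)/(-0.1469697) = 2.6602714;  |Δ| = 0.0000646
|x_5 − x_4| = 0.0000646 < 0.001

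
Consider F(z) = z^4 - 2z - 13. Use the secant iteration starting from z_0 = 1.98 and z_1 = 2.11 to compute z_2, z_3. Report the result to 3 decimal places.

2.029, 2.032

F(1.98) = -1.59046, F(2.11) = 2.60119
z_2 = 2.11000 − 2.60119·(2.11000 − 1.98000) / (2.60119 − (-1.59046)) = 2.11000 − (0.33816)/(4.19166) = 2.02933
F(2.02933) = -0.09936
z_3 = 2.02933 − (-0.09936)·(2.02933 − 2.11000) / (-0.09936 − 2.60119) = 2.02933 − (0.00802)/(-2.70055) = 2.03229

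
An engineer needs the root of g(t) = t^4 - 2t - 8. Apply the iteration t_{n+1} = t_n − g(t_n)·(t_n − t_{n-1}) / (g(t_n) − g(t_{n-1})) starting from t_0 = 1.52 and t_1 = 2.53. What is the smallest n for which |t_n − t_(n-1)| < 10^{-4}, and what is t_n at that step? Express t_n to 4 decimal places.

g(1.52) = -5.702052, g(2.53) = 27.911521
t_2 = 2.530000 − 27.911521·(1.010000)/(33.613573) = 1.691332;  |Δ| = 0.838668
g(1.691332) = -3.199613
t_3 = 1.691332 − (-3.199613)·(-0.838668)/(-31.111134) = 1.777584;  |Δ| = 0.086253
g(1.777584) = -1.570795
t_4 = 1.777584 − (-1.570795)·(0.086253)/(1.628818) = 1.860764;  |Δ| = 0.083180
g(1.860764) = 0.266988
t_5 = 1.860764 − 0.266988·(0.083180)/(1.837783) = 1.848680;  |Δ| = 0.012084
g(1.848680) = -0.017246
t_6 = 1.848680 − (-0.017246)·(-0.012084)/(-0.284234) = 1.849413;  |Δ| = 0.000733
g(1.849413) = -0.000171
t_7 = 1.849413 − (-0.000171)·(0.000733)/(0.017074) = 1.849421;  |Δ| = 0.000007
|t_7 − t_6| = 0.000007 < 10^{-4}

n = 7, t_n = 1.8494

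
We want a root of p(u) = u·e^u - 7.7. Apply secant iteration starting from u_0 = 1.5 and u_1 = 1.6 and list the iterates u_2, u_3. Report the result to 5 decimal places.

1.58130, 1.58231

p(1.5) = -0.9774664, p(1.6) = 0.2248519
u_2 = 1.6000000 − 0.2248519·(1.6000000 − 1.5000000) / (0.2248519 − (-0.9774664)) = 1.6000000 − (0.0224852)/(1.2023183) = 1.5812985
p(1.5812985) = -0.0128908
u_3 = 1.5812985 − (-0.0128908)·(1.5812985 − 1.6000000) / (-0.0128908 − 0.2248519) = 1.5812985 − (0.0002411)/(-0.2377426) = 1.5823125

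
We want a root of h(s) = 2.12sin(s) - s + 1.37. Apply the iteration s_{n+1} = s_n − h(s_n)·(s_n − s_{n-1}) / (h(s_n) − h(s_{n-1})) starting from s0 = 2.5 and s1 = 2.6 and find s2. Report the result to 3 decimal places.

2.550

h(2.5) = 0.13876, h(2.6) = -0.13714
s2 = 2.60000 − (-0.13714)·(2.60000 − 2.50000) / (-0.13714 − 0.13876) = 2.60000 − (-0.01371)/(-0.27590) = 2.55029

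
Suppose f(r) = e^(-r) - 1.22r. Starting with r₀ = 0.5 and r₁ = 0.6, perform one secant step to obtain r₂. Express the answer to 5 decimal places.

f(0.5) = -0.0034693, f(0.6) = -0.1831884
r₂ = 0.6000000 − (-0.1831884)·(0.6000000 − 0.5000000) / (-0.1831884 − (-0.0034693)) = 0.6000000 − (-0.0183188)/(-0.1797190) = 0.4980696

0.49807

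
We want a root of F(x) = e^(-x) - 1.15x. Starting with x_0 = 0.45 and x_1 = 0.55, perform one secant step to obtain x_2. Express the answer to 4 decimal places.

0.5184

F(0.45) = 0.120128, F(0.55) = -0.055550
x_2 = 0.550000 − (-0.055550)·(0.550000 − 0.450000) / (-0.055550 − 0.120128) = 0.550000 − (-0.005555)/(-0.175678) = 0.518380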